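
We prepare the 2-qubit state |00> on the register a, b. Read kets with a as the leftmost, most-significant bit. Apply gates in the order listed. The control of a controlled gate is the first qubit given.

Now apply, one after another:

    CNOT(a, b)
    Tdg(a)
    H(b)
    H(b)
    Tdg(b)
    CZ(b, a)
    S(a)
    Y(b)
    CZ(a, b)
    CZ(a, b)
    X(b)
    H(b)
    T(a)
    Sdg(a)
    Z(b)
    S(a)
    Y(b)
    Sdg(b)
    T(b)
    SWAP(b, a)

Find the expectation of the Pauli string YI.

In the final state, YI has expectation -sqrt(2)/2. Key observation: steps 9-10 multiply out to the identity, so the circuit reduces to the remaining gates.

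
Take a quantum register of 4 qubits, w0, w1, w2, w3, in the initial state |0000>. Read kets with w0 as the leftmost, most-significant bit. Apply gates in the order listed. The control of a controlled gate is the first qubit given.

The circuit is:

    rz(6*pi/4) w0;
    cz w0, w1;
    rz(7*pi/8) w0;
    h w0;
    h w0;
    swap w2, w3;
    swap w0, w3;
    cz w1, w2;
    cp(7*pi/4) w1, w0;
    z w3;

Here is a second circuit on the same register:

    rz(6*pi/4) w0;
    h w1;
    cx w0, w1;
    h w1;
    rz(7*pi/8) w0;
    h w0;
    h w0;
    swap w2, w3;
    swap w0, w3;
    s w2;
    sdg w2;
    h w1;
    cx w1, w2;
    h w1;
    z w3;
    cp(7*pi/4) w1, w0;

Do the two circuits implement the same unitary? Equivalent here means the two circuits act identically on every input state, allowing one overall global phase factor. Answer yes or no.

No — the two circuits implement different unitaries, even allowing a global phase.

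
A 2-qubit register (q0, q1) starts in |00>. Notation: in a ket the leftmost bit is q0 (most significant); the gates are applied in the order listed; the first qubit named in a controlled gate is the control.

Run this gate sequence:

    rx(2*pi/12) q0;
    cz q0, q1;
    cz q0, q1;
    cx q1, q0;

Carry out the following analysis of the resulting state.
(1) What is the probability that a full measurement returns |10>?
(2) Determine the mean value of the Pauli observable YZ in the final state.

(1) Outcome |10> occurs with probability 1/2 - sqrt(3)/4.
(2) The observable YZ averages to -1/2.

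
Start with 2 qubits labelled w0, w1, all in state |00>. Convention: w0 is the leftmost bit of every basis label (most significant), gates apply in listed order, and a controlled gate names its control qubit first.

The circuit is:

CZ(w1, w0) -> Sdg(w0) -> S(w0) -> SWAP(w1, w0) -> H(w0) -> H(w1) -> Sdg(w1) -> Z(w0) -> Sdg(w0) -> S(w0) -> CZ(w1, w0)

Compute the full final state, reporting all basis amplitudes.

After the circuit, the state carries amplitude 1/2 on |00>, -I/2 on |01>, -1/2 on |10>, -I/2 on |11>.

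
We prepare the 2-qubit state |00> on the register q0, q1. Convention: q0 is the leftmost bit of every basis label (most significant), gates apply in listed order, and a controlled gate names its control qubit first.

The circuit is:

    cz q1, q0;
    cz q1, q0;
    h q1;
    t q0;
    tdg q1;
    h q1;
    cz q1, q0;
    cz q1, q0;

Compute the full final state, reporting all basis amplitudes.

The resulting statevector has amplitude 1/2 - exp(3*I*pi/4)/2 on |00>, 1/2 + exp(3*I*pi/4)/2 on |01>, 0 on |10>, 0 on |11>.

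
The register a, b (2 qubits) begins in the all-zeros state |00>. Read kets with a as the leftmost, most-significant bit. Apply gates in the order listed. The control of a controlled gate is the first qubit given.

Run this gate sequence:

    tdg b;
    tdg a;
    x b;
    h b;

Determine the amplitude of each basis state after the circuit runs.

After the circuit, the state carries amplitude sqrt(2)/2 on |00>, -sqrt(2)/2 on |01>, 0 on |10>, 0 on |11>.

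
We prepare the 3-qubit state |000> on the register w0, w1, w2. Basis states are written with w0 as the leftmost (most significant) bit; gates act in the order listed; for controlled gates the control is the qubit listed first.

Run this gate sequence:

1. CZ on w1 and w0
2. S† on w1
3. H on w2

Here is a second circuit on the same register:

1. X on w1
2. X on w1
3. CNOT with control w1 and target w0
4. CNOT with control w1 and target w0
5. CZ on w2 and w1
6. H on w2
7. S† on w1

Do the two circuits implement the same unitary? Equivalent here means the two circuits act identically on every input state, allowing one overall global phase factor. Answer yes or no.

No: there is an input state on which the two circuits produce genuinely different outputs (not merely differing by a phase).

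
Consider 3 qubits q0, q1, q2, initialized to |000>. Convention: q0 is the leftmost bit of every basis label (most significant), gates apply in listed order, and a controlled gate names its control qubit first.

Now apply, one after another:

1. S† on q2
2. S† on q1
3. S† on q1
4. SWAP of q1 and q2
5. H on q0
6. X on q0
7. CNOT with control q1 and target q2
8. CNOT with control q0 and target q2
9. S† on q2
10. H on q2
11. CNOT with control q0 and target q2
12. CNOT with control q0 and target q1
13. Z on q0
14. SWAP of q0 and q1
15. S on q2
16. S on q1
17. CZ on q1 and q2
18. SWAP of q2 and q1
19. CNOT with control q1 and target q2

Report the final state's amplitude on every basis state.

After the circuit, the state carries amplitude 1/2 on |000>, 0 on |001>, 0 on |010>, I/2 on |011>, 0 on |100>, 1/2 on |101>, I/2 on |110>, 0 on |111>.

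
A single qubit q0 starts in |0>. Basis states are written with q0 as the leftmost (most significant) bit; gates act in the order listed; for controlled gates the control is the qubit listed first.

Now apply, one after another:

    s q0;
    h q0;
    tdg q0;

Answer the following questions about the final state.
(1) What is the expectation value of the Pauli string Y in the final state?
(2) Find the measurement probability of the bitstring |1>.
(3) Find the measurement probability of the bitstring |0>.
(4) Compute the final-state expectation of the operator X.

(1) In the final state, Y has expectation -sqrt(2)/2.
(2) A full measurement returns |1> with probability 1/2.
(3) The probability of measuring |0> is 1/2.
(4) The expectation value of X is sqrt(2)/2.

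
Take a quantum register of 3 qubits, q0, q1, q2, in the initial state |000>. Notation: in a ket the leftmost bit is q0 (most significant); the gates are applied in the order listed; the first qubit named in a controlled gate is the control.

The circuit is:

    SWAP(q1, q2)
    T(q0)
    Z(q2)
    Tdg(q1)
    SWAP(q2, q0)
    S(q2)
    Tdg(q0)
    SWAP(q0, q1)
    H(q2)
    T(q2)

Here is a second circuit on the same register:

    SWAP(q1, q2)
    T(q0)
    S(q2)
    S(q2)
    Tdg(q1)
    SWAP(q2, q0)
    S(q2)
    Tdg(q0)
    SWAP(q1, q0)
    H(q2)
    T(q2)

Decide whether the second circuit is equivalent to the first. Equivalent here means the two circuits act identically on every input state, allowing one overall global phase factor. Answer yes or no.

Yes, they are equivalent — the unitaries differ by at most a global phase.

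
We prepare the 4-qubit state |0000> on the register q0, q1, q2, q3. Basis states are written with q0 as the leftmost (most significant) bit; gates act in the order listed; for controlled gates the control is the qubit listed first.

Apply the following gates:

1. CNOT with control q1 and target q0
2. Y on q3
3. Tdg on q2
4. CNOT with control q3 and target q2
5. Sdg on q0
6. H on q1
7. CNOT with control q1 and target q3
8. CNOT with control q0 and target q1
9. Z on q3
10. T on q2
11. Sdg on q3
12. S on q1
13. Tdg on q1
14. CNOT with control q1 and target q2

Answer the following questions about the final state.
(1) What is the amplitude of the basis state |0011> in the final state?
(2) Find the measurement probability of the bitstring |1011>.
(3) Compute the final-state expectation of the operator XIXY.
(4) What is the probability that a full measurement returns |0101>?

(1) The final state's coefficient on |0011> equals -sqrt(2)*exp(I*pi/4)/2.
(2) A full measurement returns |1011> with probability 0.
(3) In the final state, XIXY has expectation 0.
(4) Outcome |0101> occurs with probability 0.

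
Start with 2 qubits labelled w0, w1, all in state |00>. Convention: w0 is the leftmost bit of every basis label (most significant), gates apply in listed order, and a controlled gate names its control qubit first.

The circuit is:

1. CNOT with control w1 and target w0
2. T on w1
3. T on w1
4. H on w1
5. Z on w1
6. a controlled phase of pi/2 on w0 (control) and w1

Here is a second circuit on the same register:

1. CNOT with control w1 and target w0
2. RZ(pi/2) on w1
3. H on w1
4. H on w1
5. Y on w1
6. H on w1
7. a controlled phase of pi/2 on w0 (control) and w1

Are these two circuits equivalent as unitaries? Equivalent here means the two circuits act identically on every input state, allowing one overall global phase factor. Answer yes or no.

No — the two circuits implement different unitaries, even allowing a global phase.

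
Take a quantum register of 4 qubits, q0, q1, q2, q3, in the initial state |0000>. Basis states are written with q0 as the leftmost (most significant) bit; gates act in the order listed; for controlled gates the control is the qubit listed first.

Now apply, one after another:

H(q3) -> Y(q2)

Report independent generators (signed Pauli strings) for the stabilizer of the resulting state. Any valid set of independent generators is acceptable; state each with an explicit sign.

The final state is stabilized by the group generated by +IIIX, +ZIII, +IZII, -IIZI; other independent generating sets are equally valid.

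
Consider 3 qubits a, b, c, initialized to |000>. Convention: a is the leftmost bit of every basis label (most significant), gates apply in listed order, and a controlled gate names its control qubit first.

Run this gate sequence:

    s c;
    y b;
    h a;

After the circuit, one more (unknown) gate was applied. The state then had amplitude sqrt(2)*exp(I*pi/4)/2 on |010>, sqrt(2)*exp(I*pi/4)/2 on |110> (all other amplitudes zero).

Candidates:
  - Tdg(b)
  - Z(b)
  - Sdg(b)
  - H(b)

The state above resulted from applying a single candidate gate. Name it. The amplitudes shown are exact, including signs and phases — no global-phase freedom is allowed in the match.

It was Tdg(b) that produced the state shown.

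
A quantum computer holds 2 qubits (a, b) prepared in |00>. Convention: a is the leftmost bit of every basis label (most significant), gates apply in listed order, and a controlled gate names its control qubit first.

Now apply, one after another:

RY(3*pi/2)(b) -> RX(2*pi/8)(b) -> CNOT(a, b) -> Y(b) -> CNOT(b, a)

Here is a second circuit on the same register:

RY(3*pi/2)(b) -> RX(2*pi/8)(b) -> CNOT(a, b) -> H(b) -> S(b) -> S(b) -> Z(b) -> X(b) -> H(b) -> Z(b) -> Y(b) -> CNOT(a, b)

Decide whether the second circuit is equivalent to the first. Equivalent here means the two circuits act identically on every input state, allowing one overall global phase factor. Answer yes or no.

No — the two circuits implement different unitaries, even allowing a global phase.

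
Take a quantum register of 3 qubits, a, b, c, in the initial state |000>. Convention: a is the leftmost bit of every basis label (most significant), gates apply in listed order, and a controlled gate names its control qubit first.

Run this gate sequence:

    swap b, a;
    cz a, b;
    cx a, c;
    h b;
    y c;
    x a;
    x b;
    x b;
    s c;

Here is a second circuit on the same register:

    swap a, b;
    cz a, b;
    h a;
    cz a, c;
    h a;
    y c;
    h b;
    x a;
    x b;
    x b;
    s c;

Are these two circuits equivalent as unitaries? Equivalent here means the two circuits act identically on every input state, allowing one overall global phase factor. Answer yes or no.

No — the two circuits implement different unitaries, even allowing a global phase.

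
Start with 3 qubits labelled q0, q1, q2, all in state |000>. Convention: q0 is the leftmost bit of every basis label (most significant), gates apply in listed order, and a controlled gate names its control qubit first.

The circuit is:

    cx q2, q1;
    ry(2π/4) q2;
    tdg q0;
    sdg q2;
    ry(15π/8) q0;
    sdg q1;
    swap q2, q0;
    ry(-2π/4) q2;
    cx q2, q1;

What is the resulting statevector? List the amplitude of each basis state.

The resulting statevector has amplitude -sqrt(2)*sin(3*pi/16)/2 on |000>, 0 on |001>, 0 on |010>, sqrt(2)*sin(5*pi/16)/2 on |011>, sqrt(2)*I*sin(3*pi/16)/2 on |100>, 0 on |101>, 0 on |110>, -sqrt(2)*I*sin(5*pi/16)/2 on |111>.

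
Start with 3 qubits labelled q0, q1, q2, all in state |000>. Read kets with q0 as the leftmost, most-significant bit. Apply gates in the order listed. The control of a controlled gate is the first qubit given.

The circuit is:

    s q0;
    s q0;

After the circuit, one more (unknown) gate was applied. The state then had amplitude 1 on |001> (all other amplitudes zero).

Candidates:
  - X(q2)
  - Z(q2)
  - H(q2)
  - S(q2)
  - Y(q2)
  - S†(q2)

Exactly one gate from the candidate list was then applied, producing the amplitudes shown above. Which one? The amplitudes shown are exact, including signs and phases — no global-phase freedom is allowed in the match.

It was X(q2) that produced the state shown.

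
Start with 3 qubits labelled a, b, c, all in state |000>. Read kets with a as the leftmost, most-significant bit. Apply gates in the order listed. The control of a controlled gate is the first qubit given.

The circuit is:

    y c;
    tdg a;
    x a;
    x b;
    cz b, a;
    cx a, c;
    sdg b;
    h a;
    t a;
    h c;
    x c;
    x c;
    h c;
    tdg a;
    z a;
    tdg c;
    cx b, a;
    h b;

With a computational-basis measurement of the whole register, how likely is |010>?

A full measurement returns |010> with probability 1/4. Key observation: steps 9-14 multiply out to the identity, so the circuit reduces to the remaining gates.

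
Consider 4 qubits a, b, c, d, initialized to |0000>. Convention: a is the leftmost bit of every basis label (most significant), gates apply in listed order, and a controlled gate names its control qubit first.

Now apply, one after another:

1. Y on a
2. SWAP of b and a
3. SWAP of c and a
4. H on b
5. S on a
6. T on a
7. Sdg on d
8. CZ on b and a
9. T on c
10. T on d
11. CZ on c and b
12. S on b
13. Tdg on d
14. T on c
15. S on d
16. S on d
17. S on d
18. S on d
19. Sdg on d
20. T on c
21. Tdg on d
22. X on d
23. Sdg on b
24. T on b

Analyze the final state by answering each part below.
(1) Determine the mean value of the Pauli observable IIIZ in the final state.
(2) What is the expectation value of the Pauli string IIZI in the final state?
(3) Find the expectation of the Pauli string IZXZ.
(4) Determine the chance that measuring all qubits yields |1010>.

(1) The expectation value of IIIZ is -1. Key observation: gates 15-18 undo each other exactly, leaving only the rest of the circuit to track.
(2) The observable IIZI averages to 1.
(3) In the final state, IZXZ has expectation 0.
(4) A full measurement returns |1010> with probability 0.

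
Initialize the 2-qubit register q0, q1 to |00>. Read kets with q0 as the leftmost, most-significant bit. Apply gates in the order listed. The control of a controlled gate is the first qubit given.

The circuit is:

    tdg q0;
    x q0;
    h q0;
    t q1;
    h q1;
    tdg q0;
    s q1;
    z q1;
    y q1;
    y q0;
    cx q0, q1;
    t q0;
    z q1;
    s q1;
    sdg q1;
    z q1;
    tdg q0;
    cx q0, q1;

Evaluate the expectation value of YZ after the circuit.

In the final state, YZ has expectation 0. Key observation: gates 11-18 undo each other exactly, leaving only the rest of the circuit to track.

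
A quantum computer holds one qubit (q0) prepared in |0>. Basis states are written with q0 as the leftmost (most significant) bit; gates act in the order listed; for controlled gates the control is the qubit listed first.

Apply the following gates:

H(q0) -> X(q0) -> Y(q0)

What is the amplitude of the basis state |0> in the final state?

The final state's coefficient on |0> equals -sqrt(2)*I/2.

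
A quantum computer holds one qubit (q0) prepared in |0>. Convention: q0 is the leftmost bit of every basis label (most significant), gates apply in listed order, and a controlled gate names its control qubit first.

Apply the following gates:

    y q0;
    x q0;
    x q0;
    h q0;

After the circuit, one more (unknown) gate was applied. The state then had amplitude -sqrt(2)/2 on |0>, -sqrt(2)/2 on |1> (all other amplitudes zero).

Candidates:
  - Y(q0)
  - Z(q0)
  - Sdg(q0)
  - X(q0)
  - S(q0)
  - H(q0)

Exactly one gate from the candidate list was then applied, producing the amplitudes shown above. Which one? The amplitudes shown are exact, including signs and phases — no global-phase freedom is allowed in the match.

It was Y(q0) that produced the state shown.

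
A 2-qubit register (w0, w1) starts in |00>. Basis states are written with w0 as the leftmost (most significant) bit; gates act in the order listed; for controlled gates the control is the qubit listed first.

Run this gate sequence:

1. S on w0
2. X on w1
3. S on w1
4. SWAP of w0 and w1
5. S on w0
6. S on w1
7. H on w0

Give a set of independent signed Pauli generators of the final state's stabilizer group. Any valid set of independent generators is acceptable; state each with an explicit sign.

The stabilizer group can be generated by -XI, +IZ, among other valid generating sets.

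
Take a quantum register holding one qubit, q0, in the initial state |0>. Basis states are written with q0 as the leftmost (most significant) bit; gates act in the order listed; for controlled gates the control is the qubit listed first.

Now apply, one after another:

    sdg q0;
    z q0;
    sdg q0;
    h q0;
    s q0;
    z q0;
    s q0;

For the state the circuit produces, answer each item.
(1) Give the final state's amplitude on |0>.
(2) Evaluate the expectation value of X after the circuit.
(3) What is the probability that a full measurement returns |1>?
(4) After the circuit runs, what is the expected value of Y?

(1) The final state's coefficient on |0> equals sqrt(2)/2.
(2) The observable X averages to 1.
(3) Outcome |1> occurs with probability 1/2.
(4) The expectation value of Y is 0.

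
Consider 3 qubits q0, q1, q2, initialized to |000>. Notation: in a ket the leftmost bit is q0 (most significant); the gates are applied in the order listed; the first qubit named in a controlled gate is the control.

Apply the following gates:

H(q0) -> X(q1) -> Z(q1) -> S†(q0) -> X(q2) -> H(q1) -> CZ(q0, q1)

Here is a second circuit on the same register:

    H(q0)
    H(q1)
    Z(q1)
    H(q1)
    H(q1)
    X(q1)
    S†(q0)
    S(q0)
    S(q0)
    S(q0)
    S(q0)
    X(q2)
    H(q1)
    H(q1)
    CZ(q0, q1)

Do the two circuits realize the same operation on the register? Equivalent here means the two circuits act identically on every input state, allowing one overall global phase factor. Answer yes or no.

Yes: on every input state the two circuits agree up to one overall phase factor.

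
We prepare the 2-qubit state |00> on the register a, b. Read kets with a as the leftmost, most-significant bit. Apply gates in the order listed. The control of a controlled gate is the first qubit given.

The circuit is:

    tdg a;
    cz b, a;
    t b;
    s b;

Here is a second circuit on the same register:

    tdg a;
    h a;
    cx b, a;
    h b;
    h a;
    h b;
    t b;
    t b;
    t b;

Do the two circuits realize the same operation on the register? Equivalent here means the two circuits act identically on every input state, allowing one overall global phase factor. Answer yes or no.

Yes, they are equivalent — the unitaries differ by at most a global phase.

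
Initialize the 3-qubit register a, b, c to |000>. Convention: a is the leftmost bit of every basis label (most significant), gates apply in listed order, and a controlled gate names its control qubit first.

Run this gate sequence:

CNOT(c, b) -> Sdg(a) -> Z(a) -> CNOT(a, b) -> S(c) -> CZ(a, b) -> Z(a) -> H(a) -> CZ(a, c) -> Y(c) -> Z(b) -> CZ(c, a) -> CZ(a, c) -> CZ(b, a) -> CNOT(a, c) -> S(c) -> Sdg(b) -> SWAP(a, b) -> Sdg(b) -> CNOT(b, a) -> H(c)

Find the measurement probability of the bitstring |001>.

A full measurement returns |001> with probability 1/4.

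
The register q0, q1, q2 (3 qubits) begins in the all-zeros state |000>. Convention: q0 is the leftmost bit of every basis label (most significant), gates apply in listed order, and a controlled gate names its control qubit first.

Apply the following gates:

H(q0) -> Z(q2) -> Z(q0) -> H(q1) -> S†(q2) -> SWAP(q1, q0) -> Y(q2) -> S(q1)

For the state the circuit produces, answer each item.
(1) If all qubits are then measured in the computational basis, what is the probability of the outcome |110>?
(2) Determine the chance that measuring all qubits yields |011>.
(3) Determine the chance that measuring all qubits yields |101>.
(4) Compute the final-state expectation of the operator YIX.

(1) A full measurement returns |110> with probability 0.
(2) A full measurement returns |011> with probability 1/4.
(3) A full measurement returns |101> with probability 1/4.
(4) The expectation value of YIX is 0.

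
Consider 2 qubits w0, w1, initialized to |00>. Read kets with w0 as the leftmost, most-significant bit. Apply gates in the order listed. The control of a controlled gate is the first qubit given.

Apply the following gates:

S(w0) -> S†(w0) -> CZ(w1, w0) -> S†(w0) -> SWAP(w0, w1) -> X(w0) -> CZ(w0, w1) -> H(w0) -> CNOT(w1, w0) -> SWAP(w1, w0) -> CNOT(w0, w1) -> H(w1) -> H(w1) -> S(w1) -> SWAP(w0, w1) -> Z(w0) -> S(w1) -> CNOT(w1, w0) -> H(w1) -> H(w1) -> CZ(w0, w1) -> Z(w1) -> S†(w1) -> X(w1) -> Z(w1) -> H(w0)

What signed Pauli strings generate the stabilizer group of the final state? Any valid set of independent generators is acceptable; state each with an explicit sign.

The final state is stabilized by the group generated by -YI, -IZ; other independent generating sets are equally valid. Key observation: the block from step 19 through step 20 cancels to the identity and can be dropped.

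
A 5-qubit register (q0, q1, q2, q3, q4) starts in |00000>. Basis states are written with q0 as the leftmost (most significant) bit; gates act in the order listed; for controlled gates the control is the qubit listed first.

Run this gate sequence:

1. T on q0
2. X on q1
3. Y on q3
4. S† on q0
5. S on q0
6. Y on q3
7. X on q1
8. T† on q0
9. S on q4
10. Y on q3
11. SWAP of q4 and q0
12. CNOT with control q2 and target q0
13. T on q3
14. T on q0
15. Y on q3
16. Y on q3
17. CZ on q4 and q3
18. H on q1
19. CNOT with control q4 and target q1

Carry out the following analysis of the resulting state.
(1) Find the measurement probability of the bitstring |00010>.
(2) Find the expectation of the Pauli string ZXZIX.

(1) A full measurement returns |00010> with probability 1/2. Key observation: gates 1-8 undo each other exactly, leaving only the rest of the circuit to track.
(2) The expectation value of ZXZIX is 0.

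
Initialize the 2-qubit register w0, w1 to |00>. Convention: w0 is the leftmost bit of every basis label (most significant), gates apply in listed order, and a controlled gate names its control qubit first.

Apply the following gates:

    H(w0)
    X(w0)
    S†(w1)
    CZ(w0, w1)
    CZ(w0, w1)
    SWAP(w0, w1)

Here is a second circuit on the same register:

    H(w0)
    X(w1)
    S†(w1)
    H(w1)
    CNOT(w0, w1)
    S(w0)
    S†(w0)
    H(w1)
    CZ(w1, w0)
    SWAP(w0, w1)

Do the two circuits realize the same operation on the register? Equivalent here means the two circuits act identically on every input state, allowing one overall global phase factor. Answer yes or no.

No — the two circuits implement different unitaries, even allowing a global phase.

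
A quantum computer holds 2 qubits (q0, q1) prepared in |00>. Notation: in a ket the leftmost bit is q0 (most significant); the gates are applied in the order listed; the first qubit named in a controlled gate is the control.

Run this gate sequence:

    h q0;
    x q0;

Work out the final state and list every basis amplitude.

After the circuit, the state carries amplitude sqrt(2)/2 on |00>, 0 on |01>, sqrt(2)/2 on |10>, 0 on |11>.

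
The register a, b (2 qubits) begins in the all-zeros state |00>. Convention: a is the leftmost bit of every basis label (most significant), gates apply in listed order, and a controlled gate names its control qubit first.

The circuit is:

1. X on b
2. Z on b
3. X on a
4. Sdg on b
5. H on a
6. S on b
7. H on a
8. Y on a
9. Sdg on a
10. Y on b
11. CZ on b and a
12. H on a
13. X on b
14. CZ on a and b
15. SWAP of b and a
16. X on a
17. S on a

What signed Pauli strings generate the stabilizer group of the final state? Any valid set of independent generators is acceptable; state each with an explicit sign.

One valid set of independent stabilizer generators is -IX, +ZI (any independent generating set of the same group is equally correct).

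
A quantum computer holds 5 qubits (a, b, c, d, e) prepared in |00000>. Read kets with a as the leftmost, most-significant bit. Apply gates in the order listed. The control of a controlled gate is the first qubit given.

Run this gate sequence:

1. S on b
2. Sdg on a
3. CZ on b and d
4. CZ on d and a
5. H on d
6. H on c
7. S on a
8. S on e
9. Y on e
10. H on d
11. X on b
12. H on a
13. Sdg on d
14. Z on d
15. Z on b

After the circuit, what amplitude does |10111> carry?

The final state's coefficient on |10111> equals 0.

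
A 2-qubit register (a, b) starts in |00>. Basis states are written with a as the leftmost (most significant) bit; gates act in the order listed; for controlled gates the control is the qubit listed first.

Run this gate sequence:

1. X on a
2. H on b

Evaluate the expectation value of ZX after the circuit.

The observable ZX averages to -1.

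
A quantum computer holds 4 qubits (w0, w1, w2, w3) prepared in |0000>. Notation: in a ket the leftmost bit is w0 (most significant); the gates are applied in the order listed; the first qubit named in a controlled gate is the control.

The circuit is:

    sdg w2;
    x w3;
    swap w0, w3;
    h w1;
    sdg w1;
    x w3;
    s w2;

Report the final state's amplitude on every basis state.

After the circuit, the state carries amplitude sqrt(2)/2 on |1001>, -sqrt(2)*I/2 on |1101>, and 0 on every other basis state.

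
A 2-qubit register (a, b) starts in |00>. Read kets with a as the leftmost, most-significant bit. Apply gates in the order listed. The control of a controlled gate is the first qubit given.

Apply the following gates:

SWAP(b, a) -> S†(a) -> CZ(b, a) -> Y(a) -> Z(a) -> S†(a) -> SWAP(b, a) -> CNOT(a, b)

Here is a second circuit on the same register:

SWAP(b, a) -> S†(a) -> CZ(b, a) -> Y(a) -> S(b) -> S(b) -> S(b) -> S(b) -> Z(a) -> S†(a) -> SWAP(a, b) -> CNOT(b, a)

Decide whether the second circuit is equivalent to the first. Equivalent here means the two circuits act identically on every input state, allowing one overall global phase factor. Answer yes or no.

No: there is an input state on which the two circuits produce genuinely different outputs (not merely differing by a phase).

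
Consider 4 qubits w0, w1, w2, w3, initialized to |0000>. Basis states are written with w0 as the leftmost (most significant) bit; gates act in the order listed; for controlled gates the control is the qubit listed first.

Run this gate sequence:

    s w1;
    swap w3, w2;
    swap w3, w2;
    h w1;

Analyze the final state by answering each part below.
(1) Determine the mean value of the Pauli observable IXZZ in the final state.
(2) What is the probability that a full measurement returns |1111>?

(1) In the final state, IXZZ has expectation 1. Key observation: the block from step 2 through step 3 cancels to the identity and can be dropped.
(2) A full measurement returns |1111> with probability 0.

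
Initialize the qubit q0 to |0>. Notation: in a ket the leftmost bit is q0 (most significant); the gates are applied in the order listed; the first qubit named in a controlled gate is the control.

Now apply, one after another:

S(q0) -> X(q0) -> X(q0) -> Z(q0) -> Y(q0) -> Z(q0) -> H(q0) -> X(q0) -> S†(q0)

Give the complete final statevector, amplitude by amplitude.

The final amplitudes are sqrt(2)*I/2 on |0>, -sqrt(2)/2 on |1>.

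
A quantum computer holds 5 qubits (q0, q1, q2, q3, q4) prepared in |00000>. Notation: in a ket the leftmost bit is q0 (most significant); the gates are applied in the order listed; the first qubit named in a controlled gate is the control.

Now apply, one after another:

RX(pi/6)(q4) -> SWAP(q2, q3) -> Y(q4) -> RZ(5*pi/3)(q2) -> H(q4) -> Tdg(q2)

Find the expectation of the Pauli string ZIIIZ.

In the final state, ZIIIZ has expectation 0.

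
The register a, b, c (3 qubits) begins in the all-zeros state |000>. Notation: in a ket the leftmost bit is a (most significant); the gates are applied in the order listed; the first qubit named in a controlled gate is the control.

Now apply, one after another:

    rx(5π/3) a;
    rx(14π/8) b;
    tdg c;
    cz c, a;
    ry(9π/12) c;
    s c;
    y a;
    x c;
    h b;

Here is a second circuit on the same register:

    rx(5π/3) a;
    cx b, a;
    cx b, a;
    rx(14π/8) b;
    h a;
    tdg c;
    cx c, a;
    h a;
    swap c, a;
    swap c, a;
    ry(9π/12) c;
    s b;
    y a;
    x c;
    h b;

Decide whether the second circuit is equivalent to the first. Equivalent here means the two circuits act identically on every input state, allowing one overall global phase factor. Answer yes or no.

No, they are not equivalent — no single phase factor reconciles the two unitaries.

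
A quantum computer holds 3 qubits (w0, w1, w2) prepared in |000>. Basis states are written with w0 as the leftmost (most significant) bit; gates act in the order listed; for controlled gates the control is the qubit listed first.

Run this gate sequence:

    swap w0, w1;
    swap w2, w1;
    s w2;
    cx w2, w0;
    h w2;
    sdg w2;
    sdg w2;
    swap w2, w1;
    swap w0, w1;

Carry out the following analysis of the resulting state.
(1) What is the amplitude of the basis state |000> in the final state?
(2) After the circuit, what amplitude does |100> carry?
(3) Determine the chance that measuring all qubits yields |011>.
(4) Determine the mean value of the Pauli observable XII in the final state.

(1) |000> carries amplitude sqrt(2)/2 in the final state.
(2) The amplitude on |100> is -sqrt(2)/2.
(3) A full measurement returns |011> with probability 0.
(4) The expectation value of XII is -1.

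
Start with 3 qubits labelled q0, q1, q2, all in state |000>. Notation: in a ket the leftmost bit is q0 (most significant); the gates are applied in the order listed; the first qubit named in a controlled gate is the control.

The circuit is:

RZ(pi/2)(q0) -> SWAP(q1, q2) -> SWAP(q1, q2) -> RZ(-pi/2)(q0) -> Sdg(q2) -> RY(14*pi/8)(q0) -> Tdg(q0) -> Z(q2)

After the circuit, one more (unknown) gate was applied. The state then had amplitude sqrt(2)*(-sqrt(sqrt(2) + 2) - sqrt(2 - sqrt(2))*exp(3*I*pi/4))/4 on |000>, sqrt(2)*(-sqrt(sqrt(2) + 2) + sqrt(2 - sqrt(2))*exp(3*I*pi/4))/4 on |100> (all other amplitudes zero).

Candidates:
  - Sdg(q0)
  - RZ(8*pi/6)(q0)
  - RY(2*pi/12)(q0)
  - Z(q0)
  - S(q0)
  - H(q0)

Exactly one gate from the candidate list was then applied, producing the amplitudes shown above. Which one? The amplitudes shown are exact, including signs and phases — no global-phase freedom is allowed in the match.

It was H(q0) that produced the state shown. Key observation: the block from step 1 through step 4 cancels to the identity and can be dropped.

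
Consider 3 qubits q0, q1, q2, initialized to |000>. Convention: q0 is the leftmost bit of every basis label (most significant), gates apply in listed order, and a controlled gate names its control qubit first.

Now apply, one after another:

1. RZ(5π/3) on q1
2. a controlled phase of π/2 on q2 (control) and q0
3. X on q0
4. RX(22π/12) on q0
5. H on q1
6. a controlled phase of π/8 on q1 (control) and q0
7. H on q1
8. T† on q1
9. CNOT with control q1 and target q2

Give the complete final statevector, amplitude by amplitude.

After the circuit, the state carries amplitude (-sqrt(2) + sqrt(6))*exp(2*I*pi/3)/4 on |000>, 0 on |001>, 0 on |010>, 0 on |011>, -(1 + exp(-I*pi/8))*(sqrt(2) + sqrt(6))*exp(-17*I*pi/24)/8 on |100>, 0 on |101>, 0 on |110>, (-sqrt(6) - sqrt(2) - (sqrt(2) + sqrt(6))*exp(7*I*pi/8))*exp(I*pi/24)/8 on |111>.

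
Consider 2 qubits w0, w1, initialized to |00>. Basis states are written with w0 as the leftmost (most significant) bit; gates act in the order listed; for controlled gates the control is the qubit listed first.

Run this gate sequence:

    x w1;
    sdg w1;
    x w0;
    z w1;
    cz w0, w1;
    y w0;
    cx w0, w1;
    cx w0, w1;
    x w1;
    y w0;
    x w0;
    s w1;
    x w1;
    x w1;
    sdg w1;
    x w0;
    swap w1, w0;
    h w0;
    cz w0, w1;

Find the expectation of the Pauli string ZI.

The observable ZI averages to 0. Key observation: the block from step 12 through step 15 cancels to the identity and can be dropped.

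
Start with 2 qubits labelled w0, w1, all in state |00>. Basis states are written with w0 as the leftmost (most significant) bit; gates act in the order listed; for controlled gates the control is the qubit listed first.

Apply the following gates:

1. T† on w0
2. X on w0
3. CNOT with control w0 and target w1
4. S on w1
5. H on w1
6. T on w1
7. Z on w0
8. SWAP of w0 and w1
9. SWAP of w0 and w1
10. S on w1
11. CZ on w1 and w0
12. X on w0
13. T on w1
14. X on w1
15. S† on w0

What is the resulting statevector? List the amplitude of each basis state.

After the circuit, the state carries amplitude sqrt(2)*I/2 on |00>, -sqrt(2)*I/2 on |01>, 0 on |10>, 0 on |11>.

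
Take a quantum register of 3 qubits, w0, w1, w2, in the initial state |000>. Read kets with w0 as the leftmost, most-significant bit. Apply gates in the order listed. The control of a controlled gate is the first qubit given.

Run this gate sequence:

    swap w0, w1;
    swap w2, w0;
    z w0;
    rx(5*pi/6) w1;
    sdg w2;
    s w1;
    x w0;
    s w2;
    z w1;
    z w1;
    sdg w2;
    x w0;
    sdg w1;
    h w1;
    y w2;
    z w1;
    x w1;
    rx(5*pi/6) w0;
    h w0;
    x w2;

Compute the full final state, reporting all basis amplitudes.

The resulting statevector has amplitude -I/2 on |000>, 0 on |001>, 1/4 - sqrt(3)*I/4 on |010>, 0 on |011>, 1/4 + sqrt(3)*I/4 on |100>, 0 on |101>, I/2 on |110>, 0 on |111>. Key observation: gates 6-13 undo each other exactly, leaving only the rest of the circuit to track.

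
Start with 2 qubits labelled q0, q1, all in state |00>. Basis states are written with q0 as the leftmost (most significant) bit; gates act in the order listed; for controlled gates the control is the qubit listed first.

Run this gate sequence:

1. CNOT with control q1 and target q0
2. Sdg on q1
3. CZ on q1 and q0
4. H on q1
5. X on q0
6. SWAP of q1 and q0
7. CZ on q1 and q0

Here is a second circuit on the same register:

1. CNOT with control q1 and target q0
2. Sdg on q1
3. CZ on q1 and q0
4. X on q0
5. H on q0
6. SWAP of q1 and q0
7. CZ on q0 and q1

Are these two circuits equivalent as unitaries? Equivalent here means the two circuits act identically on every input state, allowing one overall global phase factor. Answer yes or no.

No — the two circuits implement different unitaries, even allowing a global phase.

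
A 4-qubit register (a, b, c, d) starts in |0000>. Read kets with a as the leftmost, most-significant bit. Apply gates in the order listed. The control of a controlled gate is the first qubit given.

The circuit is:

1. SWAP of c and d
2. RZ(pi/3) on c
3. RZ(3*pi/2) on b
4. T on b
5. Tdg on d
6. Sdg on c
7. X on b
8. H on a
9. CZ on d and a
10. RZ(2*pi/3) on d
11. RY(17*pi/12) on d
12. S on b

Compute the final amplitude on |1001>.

The final state's coefficient on |1001> equals 0.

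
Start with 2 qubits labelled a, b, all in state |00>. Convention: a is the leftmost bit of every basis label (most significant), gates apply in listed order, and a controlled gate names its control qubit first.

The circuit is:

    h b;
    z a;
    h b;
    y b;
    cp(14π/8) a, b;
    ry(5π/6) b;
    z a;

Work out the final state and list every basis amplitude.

The resulting statevector has amplitude I*(-sqrt(6) - sqrt(2))/4 on |00>, I*(-sqrt(2) + sqrt(6))/4 on |01>, 0 on |10>, 0 on |11>.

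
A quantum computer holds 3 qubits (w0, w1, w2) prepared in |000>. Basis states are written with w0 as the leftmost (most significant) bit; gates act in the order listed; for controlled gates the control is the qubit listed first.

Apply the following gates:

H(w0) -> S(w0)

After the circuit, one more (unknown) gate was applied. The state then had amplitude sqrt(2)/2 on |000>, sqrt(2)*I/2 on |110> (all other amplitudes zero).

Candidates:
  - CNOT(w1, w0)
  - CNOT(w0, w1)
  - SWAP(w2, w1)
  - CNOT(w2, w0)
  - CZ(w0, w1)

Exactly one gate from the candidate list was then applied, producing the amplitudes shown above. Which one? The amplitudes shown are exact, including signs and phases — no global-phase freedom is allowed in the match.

It was CNOT(w0, w1) that produced the state shown.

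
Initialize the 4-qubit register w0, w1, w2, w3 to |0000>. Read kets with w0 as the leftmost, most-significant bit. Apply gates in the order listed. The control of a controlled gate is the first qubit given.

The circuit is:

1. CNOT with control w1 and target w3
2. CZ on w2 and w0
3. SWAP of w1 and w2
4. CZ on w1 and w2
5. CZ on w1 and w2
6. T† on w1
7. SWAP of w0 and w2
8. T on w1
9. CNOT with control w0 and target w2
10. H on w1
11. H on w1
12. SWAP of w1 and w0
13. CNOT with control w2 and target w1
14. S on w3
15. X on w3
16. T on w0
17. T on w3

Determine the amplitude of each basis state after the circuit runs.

The resulting statevector has amplitude exp(I*pi/4) on |0001>, and 0 on every other basis state.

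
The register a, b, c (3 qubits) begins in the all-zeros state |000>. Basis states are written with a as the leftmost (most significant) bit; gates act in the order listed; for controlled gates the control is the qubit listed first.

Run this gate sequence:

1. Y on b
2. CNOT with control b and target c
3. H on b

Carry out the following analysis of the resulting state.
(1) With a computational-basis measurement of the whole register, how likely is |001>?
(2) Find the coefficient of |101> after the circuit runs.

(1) The probability of measuring |001> is 1/2.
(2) |101> carries amplitude 0 in the final state.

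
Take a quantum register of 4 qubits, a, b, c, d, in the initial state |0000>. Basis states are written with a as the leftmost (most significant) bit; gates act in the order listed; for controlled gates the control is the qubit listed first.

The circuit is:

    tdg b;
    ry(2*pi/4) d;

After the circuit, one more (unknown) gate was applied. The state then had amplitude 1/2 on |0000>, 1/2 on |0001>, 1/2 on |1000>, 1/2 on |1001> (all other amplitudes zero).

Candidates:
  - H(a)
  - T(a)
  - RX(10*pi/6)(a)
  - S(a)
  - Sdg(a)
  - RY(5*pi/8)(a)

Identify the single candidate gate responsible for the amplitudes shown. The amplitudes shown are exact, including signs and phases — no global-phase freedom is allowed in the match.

The applied gate was H(a).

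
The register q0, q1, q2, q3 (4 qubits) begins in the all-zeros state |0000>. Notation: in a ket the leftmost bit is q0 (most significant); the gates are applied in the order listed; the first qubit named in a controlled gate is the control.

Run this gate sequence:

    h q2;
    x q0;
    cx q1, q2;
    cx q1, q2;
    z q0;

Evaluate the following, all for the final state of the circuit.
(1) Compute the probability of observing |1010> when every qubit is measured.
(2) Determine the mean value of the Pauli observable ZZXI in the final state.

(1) The probability of measuring |1010> is 1/2. Key observation: steps 3-4 multiply out to the identity, so the circuit reduces to the remaining gates.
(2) In the final state, ZZXI has expectation -1.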